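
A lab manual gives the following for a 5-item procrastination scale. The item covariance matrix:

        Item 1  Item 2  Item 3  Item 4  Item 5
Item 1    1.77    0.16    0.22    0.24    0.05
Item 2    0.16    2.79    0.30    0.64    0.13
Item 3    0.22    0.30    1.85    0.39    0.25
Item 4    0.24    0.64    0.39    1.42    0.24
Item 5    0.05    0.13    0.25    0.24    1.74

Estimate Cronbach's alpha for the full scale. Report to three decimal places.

α = 0.442

Σσ²ᵢ = 1.77 + 2.79 + 1.85 + 1.42 + 1.74 = 9.57
Sum of the distinct covariances = 2.62
Var(T) = 9.57 + 2 × 2.62 = 14.81
α = (k/(k−1))·(1 − Σσ²ᵢ/Var(T)) = (5/4)·(1 − 9.57/14.81) = 0.442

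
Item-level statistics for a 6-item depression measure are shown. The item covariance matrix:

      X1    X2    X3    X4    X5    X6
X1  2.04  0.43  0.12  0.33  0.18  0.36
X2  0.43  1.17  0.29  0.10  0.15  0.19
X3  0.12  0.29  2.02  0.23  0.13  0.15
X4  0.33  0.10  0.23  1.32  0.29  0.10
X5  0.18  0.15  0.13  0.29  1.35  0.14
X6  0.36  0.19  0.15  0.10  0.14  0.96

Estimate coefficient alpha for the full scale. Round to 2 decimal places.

α = 0.50

Σσᵢ² = 2.04 + 1.17 + 2.02 + 1.32 + 1.35 + 0.96 = 8.86
Sum of the distinct covariances = 3.19
σ²_T = 8.86 + 2 × 3.19 = 15.24
α = (k/(k−1))·(1 − Σσᵢ²/σ²_T) = (6/5)·(1 − 8.86/15.24) = 0.50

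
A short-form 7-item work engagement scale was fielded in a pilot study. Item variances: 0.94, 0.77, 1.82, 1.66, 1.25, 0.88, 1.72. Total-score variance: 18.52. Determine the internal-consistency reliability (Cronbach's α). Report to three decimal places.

Cronbach's α = 0.597

Σσ²ᵢ = 0.94 + 0.77 + 1.82 + 1.66 + 1.25 + 0.88 + 1.72 = 9.04
α = (k/(k−1))·(1 − Σσ²ᵢ/σ²_T) = (7/6)·(1 − 9.04/18.52) = 0.597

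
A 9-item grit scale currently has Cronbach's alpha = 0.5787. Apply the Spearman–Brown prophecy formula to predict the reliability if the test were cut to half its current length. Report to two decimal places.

Length factor m = 1/2
α' = m·α / (1 − (1−m)·α)
   = 1/2 × 0.5787 / (1 − (1 − 1/2) × 0.5787)
   = 0.2893 / 0.7107 = 0.41

predicted reliability = 0.41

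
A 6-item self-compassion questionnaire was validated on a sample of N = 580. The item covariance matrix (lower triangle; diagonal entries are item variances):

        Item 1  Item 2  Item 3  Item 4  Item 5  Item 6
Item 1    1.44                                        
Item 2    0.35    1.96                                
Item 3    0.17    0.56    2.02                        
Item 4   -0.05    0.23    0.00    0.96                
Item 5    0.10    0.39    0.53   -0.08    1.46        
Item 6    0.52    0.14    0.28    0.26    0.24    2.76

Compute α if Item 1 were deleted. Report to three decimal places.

α = 0.447

Remaining items: Item 2, Item 3, Item 4, Item 5, Item 6 (k = 5).
Σσᵢ² = 1.96 + 2.02 + 0.96 + 1.46 + 2.76 = 9.16
total variance = 9.16 + 2 × 2.55 = 14.26
α (item deleted) = (5/4)·(1 − 9.16/14.26) = 0.447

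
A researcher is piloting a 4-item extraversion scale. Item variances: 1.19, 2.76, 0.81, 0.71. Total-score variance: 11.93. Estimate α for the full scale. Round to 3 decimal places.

α = 0.722

sum of item variances = 1.19 + 2.76 + 0.81 + 0.71 = 5.47
α = (k/(k−1))·(1 − sum of item variances/total variance) = (4/3)·(1 − 5.47/11.93) = 0.722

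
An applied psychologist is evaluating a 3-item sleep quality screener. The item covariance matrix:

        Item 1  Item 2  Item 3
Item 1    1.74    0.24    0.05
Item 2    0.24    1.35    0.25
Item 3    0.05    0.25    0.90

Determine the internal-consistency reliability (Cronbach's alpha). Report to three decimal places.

sum of item variances = 1.74 + 1.35 + 0.90 = 3.99
Sum of the distinct covariances = 0.54
Var(T) = 3.99 + 2 × 0.54 = 5.07
α = (k/(k−1))·(1 − sum of item variances/Var(T)) = (3/2)·(1 − 3.99/5.07) = 0.320

α = 0.320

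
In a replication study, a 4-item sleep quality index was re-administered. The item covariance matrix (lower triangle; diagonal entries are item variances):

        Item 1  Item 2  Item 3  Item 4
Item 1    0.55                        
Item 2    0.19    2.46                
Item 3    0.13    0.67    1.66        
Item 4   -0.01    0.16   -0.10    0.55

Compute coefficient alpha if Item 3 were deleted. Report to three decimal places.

Remaining items: Item 1, Item 2, Item 4 (k = 3).
Σσ²ᵢ = 0.55 + 2.46 + 0.55 = 3.56
total variance = 3.56 + 2 × 0.34 = 4.24
α (item deleted) = (3/2)·(1 − 3.56/4.24) = 0.241

α = 0.241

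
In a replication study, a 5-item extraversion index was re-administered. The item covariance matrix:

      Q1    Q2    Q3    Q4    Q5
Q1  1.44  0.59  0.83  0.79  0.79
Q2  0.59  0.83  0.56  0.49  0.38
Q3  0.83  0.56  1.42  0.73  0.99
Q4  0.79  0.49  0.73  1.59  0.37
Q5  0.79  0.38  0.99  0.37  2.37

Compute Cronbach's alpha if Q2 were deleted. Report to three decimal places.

Remaining items: Q1, Q3, Q4, Q5 (k = 4).
ΣVar(i) = 1.44 + 1.42 + 1.59 + 2.37 = 6.82
σ²_T = 6.82 + 2 × 4.50 = 15.82
α (item deleted) = (4/3)·(1 − 6.82/15.82) = 0.759

α = 0.759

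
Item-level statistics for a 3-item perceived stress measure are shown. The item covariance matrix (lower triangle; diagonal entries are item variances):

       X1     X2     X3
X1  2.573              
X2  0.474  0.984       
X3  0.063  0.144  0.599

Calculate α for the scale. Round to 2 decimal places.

sum of item variances = 2.573 + 0.984 + 0.599 = 4.156
Sum of the distinct covariances = 0.681
σ²_total = 4.156 + 2 × 0.681 = 5.518
α = (k/(k−1))·(1 − sum of item variances/σ²_total) = (3/2)·(1 − 4.156/5.518) = 0.37

α = 0.37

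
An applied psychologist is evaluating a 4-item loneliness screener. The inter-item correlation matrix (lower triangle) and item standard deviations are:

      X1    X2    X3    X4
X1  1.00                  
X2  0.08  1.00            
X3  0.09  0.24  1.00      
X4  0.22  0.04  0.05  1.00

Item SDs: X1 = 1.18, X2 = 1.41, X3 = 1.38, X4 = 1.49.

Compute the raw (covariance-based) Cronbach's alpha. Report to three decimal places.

Σσ²ᵢ = 1.18² + 1.41² + 1.38² + 1.49² = 7.5050
Covariances σ_ij = r_ij · s_i · s_j:
  σ(X1,X2) = 0.08 × 1.18 × 1.41 = 0.1331
  σ(X1,X3) = 0.09 × 1.18 × 1.38 = 0.1466
  σ(X1,X4) = 0.22 × 1.18 × 1.49 = 0.3868
  σ(X2,X3) = 0.24 × 1.41 × 1.38 = 0.4670
  σ(X2,X4) = 0.04 × 1.41 × 1.49 = 0.0840
  σ(X3,X4) = 0.05 × 1.38 × 1.49 = 0.1028
σ²_T = Σσ²ᵢ + 2·Σσ_ij = 7.5050 + 2 × 1.3203 = 10.1456
α = (4/3)·(1 − 7.5050/10.1456) = 0.347

Cronbach's alpha = 0.347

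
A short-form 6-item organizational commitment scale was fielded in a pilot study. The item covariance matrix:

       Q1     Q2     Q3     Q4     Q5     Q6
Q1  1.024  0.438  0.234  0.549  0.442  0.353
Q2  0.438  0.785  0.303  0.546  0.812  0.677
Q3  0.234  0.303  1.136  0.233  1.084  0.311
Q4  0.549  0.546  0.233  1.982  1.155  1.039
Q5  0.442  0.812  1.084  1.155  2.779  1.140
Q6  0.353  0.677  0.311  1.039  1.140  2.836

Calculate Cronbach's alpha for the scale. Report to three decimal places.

Cronbach's alpha = 0.766

Σσ²ᵢ = 1.024 + 0.785 + 1.136 + 1.982 + 2.779 + 2.836 = 10.542
Sum of off-diagonal covariances = 9.316
Var(T) = 10.542 + 2 × 9.316 = 29.174
α = (k/(k−1))·(1 − Σσ²ᵢ/Var(T)) = (6/5)·(1 − 10.542/29.174) = 0.766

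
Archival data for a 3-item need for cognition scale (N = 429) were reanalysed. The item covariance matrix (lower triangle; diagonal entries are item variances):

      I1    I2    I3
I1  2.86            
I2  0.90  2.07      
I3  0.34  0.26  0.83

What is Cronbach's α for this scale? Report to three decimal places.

Σσᵢ² = 2.86 + 2.07 + 0.83 = 5.76
Σ_{i<j} σ_ij = 1.50
σ²_T = 5.76 + 2 × 1.50 = 8.76
α = (k/(k−1))·(1 − Σσᵢ²/σ²_T) = (3/2)·(1 − 5.76/8.76) = 0.514

Cronbach's α = 0.514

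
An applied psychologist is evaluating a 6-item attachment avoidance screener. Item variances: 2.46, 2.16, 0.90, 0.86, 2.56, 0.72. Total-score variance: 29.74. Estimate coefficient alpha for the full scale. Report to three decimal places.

ΣVar(i) = 2.46 + 2.16 + 0.90 + 0.86 + 2.56 + 0.72 = 9.66
α = (k/(k−1))·(1 − ΣVar(i)/σ²_T) = (6/5)·(1 − 9.66/29.74) = 0.810

α = 0.810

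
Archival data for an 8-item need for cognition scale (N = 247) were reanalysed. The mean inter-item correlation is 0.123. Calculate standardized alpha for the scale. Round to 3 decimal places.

Standardized α = k·r̄ / (1 + (k−1)·r̄) = 8 × 0.123 / (1 + 7 × 0.123)
  = 0.9840 / 1.8610 = 0.529

standardized alpha = 0.529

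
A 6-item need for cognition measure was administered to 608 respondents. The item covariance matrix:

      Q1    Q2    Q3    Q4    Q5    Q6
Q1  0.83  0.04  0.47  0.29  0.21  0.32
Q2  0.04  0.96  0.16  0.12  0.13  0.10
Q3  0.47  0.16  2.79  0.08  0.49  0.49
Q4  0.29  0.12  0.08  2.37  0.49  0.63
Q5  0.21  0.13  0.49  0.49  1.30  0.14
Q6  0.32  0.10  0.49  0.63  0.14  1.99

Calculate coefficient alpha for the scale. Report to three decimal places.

α = 0.538

Σσᵢ² = 0.83 + 0.96 + 2.79 + 2.37 + 1.30 + 1.99 = 10.24
Sum of off-diagonal covariances = 4.16
total variance = 10.24 + 2 × 4.16 = 18.56
α = (k/(k−1))·(1 − Σσᵢ²/total variance) = (6/5)·(1 − 10.24/18.56) = 0.538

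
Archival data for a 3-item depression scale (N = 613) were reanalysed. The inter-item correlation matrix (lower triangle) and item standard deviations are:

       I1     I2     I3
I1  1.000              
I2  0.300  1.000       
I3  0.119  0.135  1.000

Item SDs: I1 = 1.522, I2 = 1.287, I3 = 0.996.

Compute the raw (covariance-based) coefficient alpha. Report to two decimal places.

Σσ²ᵢ = 1.522² + 1.287² + 0.996² = 4.9649
Covariances σ_ij = r_ij · s_i · s_j:
  σ(I1,I2) = 0.300 × 1.522 × 1.287 = 0.5876
  σ(I1,I3) = 0.119 × 1.522 × 0.996 = 0.1804
  σ(I2,I3) = 0.135 × 1.287 × 0.996 = 0.1731
σ²_T = Σσ²ᵢ + 2·Σσ_ij = 4.9649 + 2 × 0.9411 = 6.8471
α = (3/2)·(1 − 4.9649/6.8471) = 0.41

coefficient alpha = 0.41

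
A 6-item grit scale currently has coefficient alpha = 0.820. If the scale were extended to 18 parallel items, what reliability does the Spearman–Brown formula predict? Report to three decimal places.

predicted reliability = 0.932

Length factor m = 18/6 = 3.0000
α' = m·α / (1 + (m−1)·α)
   = 18/6 × 0.820 / (1 + (18/6 − 1) × 0.820)
   = 2.4600 / 2.6400 = 0.932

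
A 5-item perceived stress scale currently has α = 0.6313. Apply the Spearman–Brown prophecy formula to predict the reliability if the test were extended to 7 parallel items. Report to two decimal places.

predicted reliability = 0.71

Length factor m = 7/5 = 1.4000
α' = m·α / (1 + (m−1)·α)
   = 7/5 × 0.6313 / (1 + (7/5 − 1) × 0.6313)
   = 0.8838 / 1.2525 = 0.71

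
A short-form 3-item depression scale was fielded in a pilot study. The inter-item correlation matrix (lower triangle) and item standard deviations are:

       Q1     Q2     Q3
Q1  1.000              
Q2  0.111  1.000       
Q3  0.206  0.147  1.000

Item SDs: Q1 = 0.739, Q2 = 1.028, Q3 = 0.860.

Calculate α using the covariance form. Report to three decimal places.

Σσ²ᵢ = 0.739² + 1.028² + 0.860² = 2.3425
Covariances σ_ij = r_ij · s_i · s_j:
  σ(Q1,Q2) = 0.111 × 0.739 × 1.028 = 0.0843
  σ(Q1,Q3) = 0.206 × 0.739 × 0.860 = 0.1309
  σ(Q2,Q3) = 0.147 × 1.028 × 0.860 = 0.1300
σ²_T = Σσ²ᵢ + 2·Σσ_ij = 2.3425 + 2 × 0.3452 = 3.0329
α = (3/2)·(1 − 2.3425/3.0329) = 0.341

α = 0.341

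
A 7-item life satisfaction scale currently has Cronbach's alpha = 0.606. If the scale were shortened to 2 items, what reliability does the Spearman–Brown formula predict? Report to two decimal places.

Length factor m = 2/7 = 0.2857
α' = m·α / (1 − (1−m)·α)
   = 2/7 × 0.606 / (1 − (1 − 2/7) × 0.606)
   = 0.1731 / 0.5671 = 0.31

predicted reliability = 0.31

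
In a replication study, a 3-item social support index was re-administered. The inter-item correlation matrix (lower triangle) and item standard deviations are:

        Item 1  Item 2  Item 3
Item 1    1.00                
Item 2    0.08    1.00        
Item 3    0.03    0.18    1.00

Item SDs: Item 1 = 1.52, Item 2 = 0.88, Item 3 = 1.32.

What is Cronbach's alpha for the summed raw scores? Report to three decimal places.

Cronbach's alpha = 0.202

Σσ²ᵢ = 1.52² + 0.88² + 1.32² = 4.8272
Covariances σ_ij = r_ij · s_i · s_j:
  σ(Item 1,Item 2) = 0.08 × 1.52 × 0.88 = 0.1070
  σ(Item 1,Item 3) = 0.03 × 1.52 × 1.32 = 0.0602
  σ(Item 2,Item 3) = 0.18 × 0.88 × 1.32 = 0.2091
σ²_T = Σσ²ᵢ + 2·Σσ_ij = 4.8272 + 2 × 0.3763 = 5.5798
α = (3/2)·(1 − 4.8272/5.5798) = 0.202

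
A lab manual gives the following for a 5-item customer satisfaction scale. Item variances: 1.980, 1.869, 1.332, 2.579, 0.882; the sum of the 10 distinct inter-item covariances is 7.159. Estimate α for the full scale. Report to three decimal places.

Σσᵢ² = 1.980 + 1.869 + 1.332 + 2.579 + 0.882 = 8.642
Sum of distinct covariances = 7.159
σ²_total = Σσᵢ² + 2·Σcov = 8.642 + 2 × 7.159 = 22.960
α = (5/4)·(1 − 8.642/22.960) = 0.780

α = 0.780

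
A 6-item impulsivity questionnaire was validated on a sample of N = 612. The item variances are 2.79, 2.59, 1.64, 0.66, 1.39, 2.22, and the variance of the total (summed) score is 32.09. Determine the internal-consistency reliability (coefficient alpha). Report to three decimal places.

ΣVar(i) = 2.79 + 2.59 + 1.64 + 0.66 + 1.39 + 2.22 = 11.29
α = (k/(k−1))·(1 − ΣVar(i)/total variance) = (6/5)·(1 − 11.29/32.09) = 0.778

coefficient alpha = 0.778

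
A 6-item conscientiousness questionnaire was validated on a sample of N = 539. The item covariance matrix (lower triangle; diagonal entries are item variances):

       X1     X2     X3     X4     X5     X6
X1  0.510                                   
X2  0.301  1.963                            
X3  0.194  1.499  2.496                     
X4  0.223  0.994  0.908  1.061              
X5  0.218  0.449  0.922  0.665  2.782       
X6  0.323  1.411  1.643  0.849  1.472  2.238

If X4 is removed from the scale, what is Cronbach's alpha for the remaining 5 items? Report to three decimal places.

Cronbach's alpha = 0.785

Remaining items: X1, X2, X3, X5, X6 (k = 5).
sum of item variances = 0.510 + 1.963 + 2.496 + 2.782 + 2.238 = 9.989
σ²_T = 9.989 + 2 × 8.432 = 26.853
α (item deleted) = (5/4)·(1 − 9.989/26.853) = 0.785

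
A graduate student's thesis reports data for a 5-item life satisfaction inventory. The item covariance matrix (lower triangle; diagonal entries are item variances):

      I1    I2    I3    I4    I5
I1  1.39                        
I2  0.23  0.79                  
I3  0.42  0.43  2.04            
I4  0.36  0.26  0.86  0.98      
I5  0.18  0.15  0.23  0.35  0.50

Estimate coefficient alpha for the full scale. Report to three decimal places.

ΣVar(i) = 1.39 + 0.79 + 2.04 + 0.98 + 0.50 = 5.70
Sum of the distinct covariances = 3.47
σ²_total = 5.70 + 2 × 3.47 = 12.64
α = (k/(k−1))·(1 − ΣVar(i)/σ²_total) = (5/4)·(1 − 5.70/12.64) = 0.686

α = 0.686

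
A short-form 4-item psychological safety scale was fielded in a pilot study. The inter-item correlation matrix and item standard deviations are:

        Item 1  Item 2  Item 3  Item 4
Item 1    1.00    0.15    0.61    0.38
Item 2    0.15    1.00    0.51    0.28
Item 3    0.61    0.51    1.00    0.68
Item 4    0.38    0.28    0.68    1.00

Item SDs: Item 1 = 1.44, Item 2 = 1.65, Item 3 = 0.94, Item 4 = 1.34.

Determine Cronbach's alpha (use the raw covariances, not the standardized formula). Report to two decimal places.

Cronbach's alpha = 0.70

Σσ²ᵢ = 1.44² + 1.65² + 0.94² + 1.34² = 7.4753
Covariances σ_ij = r_ij · s_i · s_j:
  σ(Item 1,Item 2) = 0.15 × 1.44 × 1.65 = 0.3564
  σ(Item 1,Item 3) = 0.61 × 1.44 × 0.94 = 0.8257
  σ(Item 1,Item 4) = 0.38 × 1.44 × 1.34 = 0.7332
  σ(Item 2,Item 3) = 0.51 × 1.65 × 0.94 = 0.7910
  σ(Item 2,Item 4) = 0.28 × 1.65 × 1.34 = 0.6191
  σ(Item 3,Item 4) = 0.68 × 0.94 × 1.34 = 0.8565
σ²_T = Σσ²ᵢ + 2·Σσ_ij = 7.4753 + 2 × 4.1819 = 15.8391
α = (4/3)·(1 − 7.4753/15.8391) = 0.70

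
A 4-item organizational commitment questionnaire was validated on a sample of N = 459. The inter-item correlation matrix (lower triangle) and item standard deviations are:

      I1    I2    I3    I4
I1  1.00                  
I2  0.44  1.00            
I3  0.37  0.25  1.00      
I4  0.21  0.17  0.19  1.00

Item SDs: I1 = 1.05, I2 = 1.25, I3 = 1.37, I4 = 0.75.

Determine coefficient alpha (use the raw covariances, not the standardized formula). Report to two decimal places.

Σσ²ᵢ = 1.05² + 1.25² + 1.37² + 0.75² = 5.1044
Covariances σ_ij = r_ij · s_i · s_j:
  σ(I1,I2) = 0.44 × 1.05 × 1.25 = 0.5775
  σ(I1,I3) = 0.37 × 1.05 × 1.37 = 0.5322
  σ(I1,I4) = 0.21 × 1.05 × 0.75 = 0.1654
  σ(I2,I3) = 0.25 × 1.25 × 1.37 = 0.4281
  σ(I2,I4) = 0.17 × 1.25 × 0.75 = 0.1594
  σ(I3,I4) = 0.19 × 1.37 × 0.75 = 0.1952
σ²_T = Σσ²ᵢ + 2·Σσ_ij = 5.1044 + 2 × 2.0578 = 9.2200
α = (4/3)·(1 − 5.1044/9.2200) = 0.60

α = 0.60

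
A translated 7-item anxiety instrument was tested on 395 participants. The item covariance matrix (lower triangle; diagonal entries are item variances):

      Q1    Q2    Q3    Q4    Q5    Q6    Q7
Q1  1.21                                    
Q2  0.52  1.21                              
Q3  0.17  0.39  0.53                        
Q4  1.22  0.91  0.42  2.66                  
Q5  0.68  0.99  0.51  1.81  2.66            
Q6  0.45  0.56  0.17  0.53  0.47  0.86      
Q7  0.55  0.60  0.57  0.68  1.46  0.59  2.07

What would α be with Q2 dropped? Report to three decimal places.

Remaining items: Q1, Q3, Q4, Q5, Q6, Q7 (k = 6).
Σσᵢ² = 1.21 + 0.53 + 2.66 + 2.66 + 0.86 + 2.07 = 9.99
Var(T) = 9.99 + 2 × 10.28 = 30.55
α (item deleted) = (6/5)·(1 − 9.99/30.55) = 0.808

α = 0.808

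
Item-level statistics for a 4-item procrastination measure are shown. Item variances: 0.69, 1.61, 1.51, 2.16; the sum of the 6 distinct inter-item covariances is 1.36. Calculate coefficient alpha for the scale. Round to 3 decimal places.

α = 0.417

sum of item variances = 0.69 + 1.61 + 1.51 + 2.16 = 5.97
Sum of distinct covariances = 1.36
σ²_total = sum of item variances + 2·Σcov = 5.97 + 2 × 1.36 = 8.69
α = (4/3)·(1 − 5.97/8.69) = 0.417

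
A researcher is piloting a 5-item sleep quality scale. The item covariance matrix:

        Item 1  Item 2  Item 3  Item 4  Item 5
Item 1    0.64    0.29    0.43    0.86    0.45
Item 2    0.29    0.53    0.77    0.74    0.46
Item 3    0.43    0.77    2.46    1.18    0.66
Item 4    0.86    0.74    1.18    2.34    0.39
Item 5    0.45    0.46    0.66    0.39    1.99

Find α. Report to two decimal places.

α = 0.76

Σσ²ᵢ = 0.64 + 0.53 + 2.46 + 2.34 + 1.99 = 7.96
Sum of the distinct covariances = 6.23
Var(T) = 7.96 + 2 × 6.23 = 20.42
α = (k/(k−1))·(1 − Σσ²ᵢ/Var(T)) = (5/4)·(1 − 7.96/20.42) = 0.76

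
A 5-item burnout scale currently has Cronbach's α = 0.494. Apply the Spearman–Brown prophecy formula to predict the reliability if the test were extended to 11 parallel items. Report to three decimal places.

Length factor m = 11/5 = 2.2000
α' = m·α / (1 + (m−1)·α)
   = 11/5 × 0.494 / (1 + (11/5 − 1) × 0.494)
   = 1.0868 / 1.5928 = 0.682

predicted reliability = 0.682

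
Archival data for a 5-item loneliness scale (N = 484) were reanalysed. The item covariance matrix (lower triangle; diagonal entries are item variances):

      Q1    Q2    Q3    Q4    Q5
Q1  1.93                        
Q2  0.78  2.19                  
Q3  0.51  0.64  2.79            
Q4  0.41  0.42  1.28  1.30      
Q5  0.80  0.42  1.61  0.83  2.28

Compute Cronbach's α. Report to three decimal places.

sum of item variances = 1.93 + 2.19 + 2.79 + 1.30 + 2.28 = 10.49
Sum of the distinct covariances = 7.70
Var(T) = 10.49 + 2 × 7.70 = 25.89
α = (k/(k−1))·(1 − sum of item variances/Var(T)) = (5/4)·(1 − 10.49/25.89) = 0.744

Cronbach's α = 0.744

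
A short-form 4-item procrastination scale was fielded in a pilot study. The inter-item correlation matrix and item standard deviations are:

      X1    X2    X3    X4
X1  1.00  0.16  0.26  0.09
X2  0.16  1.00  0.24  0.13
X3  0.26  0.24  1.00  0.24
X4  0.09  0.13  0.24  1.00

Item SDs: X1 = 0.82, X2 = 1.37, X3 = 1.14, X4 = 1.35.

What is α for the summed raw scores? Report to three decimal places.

Σσ²ᵢ = 0.82² + 1.37² + 1.14² + 1.35² = 5.6714
Covariances σ_ij = r_ij · s_i · s_j:
  σ(X1,X2) = 0.16 × 0.82 × 1.37 = 0.1797
  σ(X1,X3) = 0.26 × 0.82 × 1.14 = 0.2430
  σ(X1,X4) = 0.09 × 0.82 × 1.35 = 0.0996
  σ(X2,X3) = 0.24 × 1.37 × 1.14 = 0.3748
  σ(X2,X4) = 0.13 × 1.37 × 1.35 = 0.2404
  σ(X3,X4) = 0.24 × 1.14 × 1.35 = 0.3694
σ²_T = Σσ²ᵢ + 2·Σσ_ij = 5.6714 + 2 × 1.5069 = 8.6852
α = (4/3)·(1 − 5.6714/8.6852) = 0.463

α = 0.463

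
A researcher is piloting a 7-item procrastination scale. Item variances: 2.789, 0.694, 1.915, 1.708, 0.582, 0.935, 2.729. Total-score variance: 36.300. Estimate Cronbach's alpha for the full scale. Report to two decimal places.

α = 0.80

sum of item variances = 2.789 + 0.694 + 1.915 + 1.708 + 0.582 + 0.935 + 2.729 = 11.352
α = (k/(k−1))·(1 − sum of item variances/σ²_total) = (7/6)·(1 − 11.352/36.300) = 0.80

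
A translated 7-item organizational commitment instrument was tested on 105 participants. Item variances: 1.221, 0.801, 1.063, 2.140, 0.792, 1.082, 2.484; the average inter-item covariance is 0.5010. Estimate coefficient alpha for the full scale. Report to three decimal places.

Σσ²ᵢ = 1.221 + 0.801 + 1.063 + 2.140 + 0.792 + 1.082 + 2.484 = 9.583
Sum of the 21 distinct covariances = 21 × 0.5010 = 10.5210
total variance = Σσ²ᵢ + 2·Σcov = 9.583 + 2 × 10.5210 = 30.6250
α = (7/6)·(1 − 9.583/30.6250) = 0.802

α = 0.802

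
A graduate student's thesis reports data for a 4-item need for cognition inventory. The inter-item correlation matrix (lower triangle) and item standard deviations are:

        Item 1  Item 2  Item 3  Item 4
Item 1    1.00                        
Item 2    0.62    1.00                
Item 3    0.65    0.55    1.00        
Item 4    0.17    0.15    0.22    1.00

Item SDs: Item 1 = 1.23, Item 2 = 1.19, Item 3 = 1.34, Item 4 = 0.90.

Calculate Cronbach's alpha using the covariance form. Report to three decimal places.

Σσ²ᵢ = 1.23² + 1.19² + 1.34² + 0.90² = 5.5346
Covariances σ_ij = r_ij · s_i · s_j:
  σ(Item 1,Item 2) = 0.62 × 1.23 × 1.19 = 0.9075
  σ(Item 1,Item 3) = 0.65 × 1.23 × 1.34 = 1.0713
  σ(Item 1,Item 4) = 0.17 × 1.23 × 0.90 = 0.1882
  σ(Item 2,Item 3) = 0.55 × 1.19 × 1.34 = 0.8770
  σ(Item 2,Item 4) = 0.15 × 1.19 × 0.90 = 0.1606
  σ(Item 3,Item 4) = 0.22 × 1.34 × 0.90 = 0.2653
σ²_T = Σσ²ᵢ + 2·Σσ_ij = 5.5346 + 2 × 3.4699 = 12.4744
α = (4/3)·(1 − 5.5346/12.4744) = 0.742

Cronbach's alpha = 0.742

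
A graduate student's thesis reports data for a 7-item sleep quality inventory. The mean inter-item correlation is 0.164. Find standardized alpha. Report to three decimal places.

Standardized α = k·r̄ / (1 + (k−1)·r̄) = 7 × 0.164 / (1 + 6 × 0.164)
  = 1.1480 / 1.9840 = 0.579

α = 0.579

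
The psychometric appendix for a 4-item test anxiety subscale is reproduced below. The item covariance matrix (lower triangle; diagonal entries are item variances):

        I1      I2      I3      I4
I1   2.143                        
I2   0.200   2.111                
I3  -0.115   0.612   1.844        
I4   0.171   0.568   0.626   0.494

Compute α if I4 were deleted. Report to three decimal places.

α = 0.279

Remaining items: I1, I2, I3 (k = 3).
ΣVar(i) = 2.143 + 2.111 + 1.844 = 6.098
σ²_T = 6.098 + 2 × 0.697 = 7.492
α (item deleted) = (3/2)·(1 − 6.098/7.492) = 0.279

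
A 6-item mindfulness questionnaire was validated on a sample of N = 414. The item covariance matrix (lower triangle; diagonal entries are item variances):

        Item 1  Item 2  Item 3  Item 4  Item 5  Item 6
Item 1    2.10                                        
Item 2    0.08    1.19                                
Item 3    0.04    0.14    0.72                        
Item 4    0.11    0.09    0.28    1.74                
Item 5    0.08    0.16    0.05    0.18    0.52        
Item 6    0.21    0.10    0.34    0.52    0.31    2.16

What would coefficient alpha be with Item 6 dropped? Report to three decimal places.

α = 0.348

Remaining items: Item 1, Item 2, Item 3, Item 4, Item 5 (k = 5).
Σσ²ᵢ = 2.10 + 1.19 + 0.72 + 1.74 + 0.52 = 6.27
σ²_T = 6.27 + 2 × 1.21 = 8.69
α (item deleted) = (5/4)·(1 − 6.27/8.69) = 0.348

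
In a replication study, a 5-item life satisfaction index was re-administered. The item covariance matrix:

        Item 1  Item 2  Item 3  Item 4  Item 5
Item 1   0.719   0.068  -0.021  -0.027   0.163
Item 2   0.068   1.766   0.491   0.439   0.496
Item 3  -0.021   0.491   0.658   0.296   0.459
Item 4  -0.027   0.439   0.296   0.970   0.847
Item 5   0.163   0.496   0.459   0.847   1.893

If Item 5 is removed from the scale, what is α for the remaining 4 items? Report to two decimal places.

Remaining items: Item 1, Item 2, Item 3, Item 4 (k = 4).
Σσᵢ² = 0.719 + 1.766 + 0.658 + 0.970 = 4.113
σ²_total = 4.113 + 2 × 1.246 = 6.605
α (item deleted) = (4/3)·(1 − 4.113/6.605) = 0.50

α = 0.50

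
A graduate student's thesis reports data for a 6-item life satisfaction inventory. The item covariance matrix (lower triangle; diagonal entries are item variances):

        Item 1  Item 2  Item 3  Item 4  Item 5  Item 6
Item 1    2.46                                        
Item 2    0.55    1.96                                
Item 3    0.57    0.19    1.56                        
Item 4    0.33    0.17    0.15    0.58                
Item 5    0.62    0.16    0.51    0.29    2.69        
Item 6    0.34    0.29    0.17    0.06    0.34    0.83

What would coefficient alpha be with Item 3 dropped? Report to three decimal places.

Remaining items: Item 1, Item 2, Item 4, Item 5, Item 6 (k = 5).
Σσ²ᵢ = 2.46 + 1.96 + 0.58 + 2.69 + 0.83 = 8.52
σ²_T = 8.52 + 2 × 3.15 = 14.82
α (item deleted) = (5/4)·(1 − 8.52/14.82) = 0.531

coefficient alpha = 0.531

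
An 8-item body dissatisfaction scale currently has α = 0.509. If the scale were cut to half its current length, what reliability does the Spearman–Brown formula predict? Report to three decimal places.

predicted reliability = 0.341

Length factor m = 1/2
α' = m·α / (1 − (1−m)·α)
   = 1/2 × 0.509 / (1 − (1 − 1/2) × 0.509)
   = 0.2545 / 0.7455 = 0.341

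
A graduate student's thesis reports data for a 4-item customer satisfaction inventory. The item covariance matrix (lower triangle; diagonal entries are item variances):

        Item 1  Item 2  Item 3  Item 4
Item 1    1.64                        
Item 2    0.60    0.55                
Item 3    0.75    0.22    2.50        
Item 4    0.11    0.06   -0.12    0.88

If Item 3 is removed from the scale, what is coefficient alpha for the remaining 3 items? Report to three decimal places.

α = 0.501

Remaining items: Item 1, Item 2, Item 4 (k = 3).
ΣVar(i) = 1.64 + 0.55 + 0.88 = 3.07
total variance = 3.07 + 2 × 0.77 = 4.61
α (item deleted) = (3/2)·(1 − 3.07/4.61) = 0.501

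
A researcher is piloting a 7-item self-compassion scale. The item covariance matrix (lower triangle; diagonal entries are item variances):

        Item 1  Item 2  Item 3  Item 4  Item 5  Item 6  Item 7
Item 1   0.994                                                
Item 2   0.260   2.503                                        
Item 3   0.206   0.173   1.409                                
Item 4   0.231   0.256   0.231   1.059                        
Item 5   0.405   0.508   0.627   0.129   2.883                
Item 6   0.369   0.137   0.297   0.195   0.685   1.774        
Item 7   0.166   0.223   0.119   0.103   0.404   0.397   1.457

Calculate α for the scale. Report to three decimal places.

α = 0.587

Σσ²ᵢ = 0.994 + 2.503 + 1.409 + 1.059 + 2.883 + 1.774 + 1.457 = 12.079
Σ_{i<j} σ_ij = 6.121
σ²_T = 12.079 + 2 × 6.121 = 24.321
α = (k/(k−1))·(1 − Σσ²ᵢ/σ²_T) = (7/6)·(1 − 12.079/24.321) = 0.587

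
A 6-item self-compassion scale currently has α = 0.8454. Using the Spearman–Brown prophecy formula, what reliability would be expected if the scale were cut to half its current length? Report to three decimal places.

Length factor m = 1/2
α' = m·α / (1 − (1−m)·α)
   = 1/2 × 0.8454 / (1 − (1 − 1/2) × 0.8454)
   = 0.4227 / 0.5773 = 0.732

predicted reliability = 0.732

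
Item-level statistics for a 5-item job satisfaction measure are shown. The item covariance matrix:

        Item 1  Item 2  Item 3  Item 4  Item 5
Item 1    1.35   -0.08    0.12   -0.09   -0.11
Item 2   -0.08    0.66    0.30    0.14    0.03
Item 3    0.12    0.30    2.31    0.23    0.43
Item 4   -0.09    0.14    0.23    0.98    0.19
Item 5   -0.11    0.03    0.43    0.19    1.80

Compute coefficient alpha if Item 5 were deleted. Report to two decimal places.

α = 0.25

Remaining items: Item 1, Item 2, Item 3, Item 4 (k = 4).
Σσᵢ² = 1.35 + 0.66 + 2.31 + 0.98 = 5.30
total variance = 5.30 + 2 × 0.62 = 6.54
α (item deleted) = (4/3)·(1 − 5.30/6.54) = 0.25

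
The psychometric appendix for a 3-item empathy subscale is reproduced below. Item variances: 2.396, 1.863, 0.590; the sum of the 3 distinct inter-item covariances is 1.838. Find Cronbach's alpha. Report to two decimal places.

α = 0.65

Σσᵢ² = 2.396 + 1.863 + 0.590 = 4.849
Sum of distinct covariances = 1.838
σ²_T = Σσᵢ² + 2·Σcov = 4.849 + 2 × 1.838 = 8.525
α = (3/2)·(1 − 4.849/8.525) = 0.65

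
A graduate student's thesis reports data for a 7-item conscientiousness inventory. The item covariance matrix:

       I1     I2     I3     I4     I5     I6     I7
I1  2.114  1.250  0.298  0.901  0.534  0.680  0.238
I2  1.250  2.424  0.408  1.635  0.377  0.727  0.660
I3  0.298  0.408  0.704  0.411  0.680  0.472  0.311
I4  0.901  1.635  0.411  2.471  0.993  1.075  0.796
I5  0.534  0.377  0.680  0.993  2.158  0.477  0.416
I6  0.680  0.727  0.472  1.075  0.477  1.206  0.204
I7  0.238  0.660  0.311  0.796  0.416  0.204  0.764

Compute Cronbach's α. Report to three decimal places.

ΣVar(i) = 2.114 + 2.424 + 0.704 + 2.471 + 2.158 + 1.206 + 0.764 = 11.841
Sum of off-diagonal covariances = 13.543
σ²_T = 11.841 + 2 × 13.543 = 38.927
α = (k/(k−1))·(1 − ΣVar(i)/σ²_T) = (7/6)·(1 − 11.841/38.927) = 0.812

Cronbach's α = 0.812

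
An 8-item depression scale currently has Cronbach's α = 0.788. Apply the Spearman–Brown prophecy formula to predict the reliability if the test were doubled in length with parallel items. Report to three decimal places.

Length factor m = 2
α' = m·α / (1 + (m−1)·α)
   = 2 × 0.788 / (1 + (2 − 1) × 0.788)
   = 1.5760 / 1.7880 = 0.881

predicted reliability = 0.881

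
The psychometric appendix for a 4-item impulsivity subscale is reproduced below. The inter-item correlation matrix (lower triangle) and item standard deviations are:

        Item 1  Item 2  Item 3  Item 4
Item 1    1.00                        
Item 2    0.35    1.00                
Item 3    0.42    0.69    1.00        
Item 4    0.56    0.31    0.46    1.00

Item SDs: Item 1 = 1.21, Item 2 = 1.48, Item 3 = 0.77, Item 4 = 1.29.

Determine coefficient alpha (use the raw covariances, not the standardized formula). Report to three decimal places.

Σσ²ᵢ = 1.21² + 1.48² + 0.77² + 1.29² = 5.9115
Covariances σ_ij = r_ij · s_i · s_j:
  σ(Item 1,Item 2) = 0.35 × 1.21 × 1.48 = 0.6268
  σ(Item 1,Item 3) = 0.42 × 1.21 × 0.77 = 0.3913
  σ(Item 1,Item 4) = 0.56 × 1.21 × 1.29 = 0.8741
  σ(Item 2,Item 3) = 0.69 × 1.48 × 0.77 = 0.7863
  σ(Item 2,Item 4) = 0.31 × 1.48 × 1.29 = 0.5919
  σ(Item 3,Item 4) = 0.46 × 0.77 × 1.29 = 0.4569
σ²_T = Σσ²ᵢ + 2·Σσ_ij = 5.9115 + 2 × 3.7273 = 13.3661
α = (4/3)·(1 − 5.9115/13.3661) = 0.744

coefficient alpha = 0.744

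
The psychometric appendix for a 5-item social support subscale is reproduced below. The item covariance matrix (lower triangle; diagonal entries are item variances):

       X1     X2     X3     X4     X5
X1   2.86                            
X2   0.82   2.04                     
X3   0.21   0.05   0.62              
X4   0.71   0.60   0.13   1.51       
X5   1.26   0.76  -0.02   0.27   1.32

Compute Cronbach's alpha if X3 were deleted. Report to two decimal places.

Remaining items: X1, X2, X4, X5 (k = 4).
Σσᵢ² = 2.86 + 2.04 + 1.51 + 1.32 = 7.73
σ²_total = 7.73 + 2 × 4.42 = 16.57
α (item deleted) = (4/3)·(1 − 7.73/16.57) = 0.71

Cronbach's alpha = 0.71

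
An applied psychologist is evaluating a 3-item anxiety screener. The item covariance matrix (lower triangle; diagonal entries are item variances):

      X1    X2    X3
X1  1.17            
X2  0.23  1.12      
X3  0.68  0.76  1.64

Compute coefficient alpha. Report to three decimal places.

α = 0.689

Σσ²ᵢ = 1.17 + 1.12 + 1.64 = 3.93
Sum of off-diagonal covariances = 1.67
σ²_T = 3.93 + 2 × 1.67 = 7.27
α = (k/(k−1))·(1 − Σσ²ᵢ/σ²_T) = (3/2)·(1 − 3.93/7.27) = 0.689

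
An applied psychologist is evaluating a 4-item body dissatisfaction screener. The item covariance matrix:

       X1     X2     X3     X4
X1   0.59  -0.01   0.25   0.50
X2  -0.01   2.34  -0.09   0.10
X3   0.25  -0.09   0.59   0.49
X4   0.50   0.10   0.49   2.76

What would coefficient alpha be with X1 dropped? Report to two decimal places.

coefficient alpha = 0.22

Remaining items: X2, X3, X4 (k = 3).
Σσ²ᵢ = 2.34 + 0.59 + 2.76 = 5.69
σ²_T = 5.69 + 2 × 0.50 = 6.69
α (item deleted) = (3/2)·(1 − 5.69/6.69) = 0.22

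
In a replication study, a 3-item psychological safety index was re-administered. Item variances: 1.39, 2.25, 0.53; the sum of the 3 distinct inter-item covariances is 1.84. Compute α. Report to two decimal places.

α = 0.70

ΣVar(i) = 1.39 + 2.25 + 0.53 = 4.17
Sum of distinct covariances = 1.84
σ²_T = ΣVar(i) + 2·Σcov = 4.17 + 2 × 1.84 = 7.85
α = (3/2)·(1 − 4.17/7.85) = 0.70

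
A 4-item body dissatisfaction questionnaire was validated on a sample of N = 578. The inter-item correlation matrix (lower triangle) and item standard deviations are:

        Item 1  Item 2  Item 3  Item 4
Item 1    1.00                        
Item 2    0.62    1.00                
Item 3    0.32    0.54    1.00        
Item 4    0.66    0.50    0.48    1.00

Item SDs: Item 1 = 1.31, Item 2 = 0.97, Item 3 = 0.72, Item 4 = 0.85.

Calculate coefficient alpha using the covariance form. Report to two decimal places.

α = 0.80

Σσ²ᵢ = 1.31² + 0.97² + 0.72² + 0.85² = 3.8979
Covariances σ_ij = r_ij · s_i · s_j:
  σ(Item 1,Item 2) = 0.62 × 1.31 × 0.97 = 0.7878
  σ(Item 1,Item 3) = 0.32 × 1.31 × 0.72 = 0.3018
  σ(Item 1,Item 4) = 0.66 × 1.31 × 0.85 = 0.7349
  σ(Item 2,Item 3) = 0.54 × 0.97 × 0.72 = 0.3771
  σ(Item 2,Item 4) = 0.50 × 0.97 × 0.85 = 0.4123
  σ(Item 3,Item 4) = 0.48 × 0.72 × 0.85 = 0.2938
σ²_T = Σσ²ᵢ + 2·Σσ_ij = 3.8979 + 2 × 2.9077 = 9.7133
α = (4/3)·(1 − 3.8979/9.7133) = 0.80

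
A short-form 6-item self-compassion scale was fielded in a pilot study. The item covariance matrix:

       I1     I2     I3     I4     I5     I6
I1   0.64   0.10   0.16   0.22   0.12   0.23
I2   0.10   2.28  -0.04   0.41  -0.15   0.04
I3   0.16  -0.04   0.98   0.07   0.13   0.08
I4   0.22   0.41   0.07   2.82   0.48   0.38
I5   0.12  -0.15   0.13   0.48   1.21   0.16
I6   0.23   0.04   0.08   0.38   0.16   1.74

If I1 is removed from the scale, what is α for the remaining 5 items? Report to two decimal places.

Remaining items: I2, I3, I4, I5, I6 (k = 5).
Σσ²ᵢ = 2.28 + 0.98 + 2.82 + 1.21 + 1.74 = 9.03
total variance = 9.03 + 2 × 1.56 = 12.15
α (item deleted) = (5/4)·(1 − 9.03/12.15) = 0.32

α = 0.32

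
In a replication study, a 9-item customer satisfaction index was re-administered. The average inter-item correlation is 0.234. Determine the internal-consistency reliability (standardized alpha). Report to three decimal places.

standardized alpha = 0.733

Standardized α = k·r̄ / (1 + (k−1)·r̄) = 9 × 0.234 / (1 + 8 × 0.234)
  = 2.1060 / 2.8720 = 0.733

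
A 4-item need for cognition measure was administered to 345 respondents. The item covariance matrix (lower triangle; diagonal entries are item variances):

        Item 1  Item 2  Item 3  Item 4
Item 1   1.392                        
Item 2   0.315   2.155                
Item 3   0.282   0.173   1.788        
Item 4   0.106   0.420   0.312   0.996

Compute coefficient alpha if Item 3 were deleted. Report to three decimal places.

Remaining items: Item 1, Item 2, Item 4 (k = 3).
sum of item variances = 1.392 + 2.155 + 0.996 = 4.543
total variance = 4.543 + 2 × 0.841 = 6.225
α (item deleted) = (3/2)·(1 − 4.543/6.225) = 0.405

coefficient alpha = 0.405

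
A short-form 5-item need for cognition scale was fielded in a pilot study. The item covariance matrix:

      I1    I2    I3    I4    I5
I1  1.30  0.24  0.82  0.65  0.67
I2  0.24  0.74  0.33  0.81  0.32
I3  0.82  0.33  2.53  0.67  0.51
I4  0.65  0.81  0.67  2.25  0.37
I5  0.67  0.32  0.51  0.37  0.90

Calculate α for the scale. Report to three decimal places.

α = 0.728

sum of item variances = 1.30 + 0.74 + 2.53 + 2.25 + 0.90 = 7.72
Sum of off-diagonal covariances = 5.39
σ²_T = 7.72 + 2 × 5.39 = 18.50
α = (k/(k−1))·(1 − sum of item variances/σ²_T) = (5/4)·(1 − 7.72/18.50) = 0.728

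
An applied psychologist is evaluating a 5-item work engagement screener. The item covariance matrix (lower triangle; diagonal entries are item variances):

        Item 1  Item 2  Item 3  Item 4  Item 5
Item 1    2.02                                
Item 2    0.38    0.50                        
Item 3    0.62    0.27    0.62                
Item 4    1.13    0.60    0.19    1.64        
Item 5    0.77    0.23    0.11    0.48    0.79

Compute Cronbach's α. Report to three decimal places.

ΣVar(i) = 2.02 + 0.50 + 0.62 + 1.64 + 0.79 = 5.57
Σ_{i<j} σ_ij = 4.78
total variance = 5.57 + 2 × 4.78 = 15.13
α = (k/(k−1))·(1 − ΣVar(i)/total variance) = (5/4)·(1 − 5.57/15.13) = 0.790

Cronbach's α = 0.790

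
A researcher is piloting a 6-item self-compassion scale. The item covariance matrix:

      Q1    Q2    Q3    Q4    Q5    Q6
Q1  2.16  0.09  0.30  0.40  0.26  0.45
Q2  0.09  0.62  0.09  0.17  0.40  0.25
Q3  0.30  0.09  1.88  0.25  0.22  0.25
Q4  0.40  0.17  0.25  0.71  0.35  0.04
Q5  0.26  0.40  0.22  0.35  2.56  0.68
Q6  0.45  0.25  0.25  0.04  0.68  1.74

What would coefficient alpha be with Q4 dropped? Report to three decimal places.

Remaining items: Q1, Q2, Q3, Q5, Q6 (k = 5).
ΣVar(i) = 2.16 + 0.62 + 1.88 + 2.56 + 1.74 = 8.96
total variance = 8.96 + 2 × 2.99 = 14.94
α (item deleted) = (5/4)·(1 − 8.96/14.94) = 0.500

α = 0.500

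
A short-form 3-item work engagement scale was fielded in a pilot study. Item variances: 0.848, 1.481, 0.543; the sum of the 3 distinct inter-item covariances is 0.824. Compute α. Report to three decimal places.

α = 0.547

ΣVar(i) = 0.848 + 1.481 + 0.543 = 2.872
Sum of distinct covariances = 0.824
σ²_T = ΣVar(i) + 2·Σcov = 2.872 + 2 × 0.824 = 4.520
α = (3/2)·(1 − 2.872/4.520) = 0.547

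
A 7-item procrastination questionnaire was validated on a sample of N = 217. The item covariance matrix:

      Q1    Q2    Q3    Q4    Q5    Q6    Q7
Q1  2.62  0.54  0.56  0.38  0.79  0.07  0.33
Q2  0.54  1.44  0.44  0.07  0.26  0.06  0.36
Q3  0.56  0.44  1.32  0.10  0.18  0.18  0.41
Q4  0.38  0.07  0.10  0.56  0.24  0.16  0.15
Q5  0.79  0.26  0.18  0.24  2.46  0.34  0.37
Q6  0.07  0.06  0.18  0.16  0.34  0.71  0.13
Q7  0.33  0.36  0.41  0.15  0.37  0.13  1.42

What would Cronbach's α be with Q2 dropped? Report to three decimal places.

Remaining items: Q1, Q3, Q4, Q5, Q6, Q7 (k = 6).
Σσ²ᵢ = 2.62 + 1.32 + 0.56 + 2.46 + 0.71 + 1.42 = 9.09
σ²_T = 9.09 + 2 × 4.39 = 17.87
α (item deleted) = (6/5)·(1 − 9.09/17.87) = 0.590

Cronbach's α = 0.590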